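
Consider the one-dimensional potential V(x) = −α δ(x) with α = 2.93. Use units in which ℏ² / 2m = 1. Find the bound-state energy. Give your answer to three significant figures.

For x ≠ 0 the bound state is ψ ∝ e^{−κ|x|}; integrating the TISE across the delta gives the cusp condition 2κ = 2mα/ℏ², so κ = 1.465.
Then E = −ℏ²κ²/(2m) = −mα²/(2ℏ²) = -2.146.

E = -2.15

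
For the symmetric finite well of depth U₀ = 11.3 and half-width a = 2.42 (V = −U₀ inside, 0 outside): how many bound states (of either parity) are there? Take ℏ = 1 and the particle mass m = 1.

The dimensionless depth is z₀ = a√(2mU₀)/ℏ = 2.42 × √(22.60) = 11.50.
A new bound state (alternating even/odd) appears each time z₀ passes a multiple of π/2, so N = ⌊2z₀/π⌋ + 1 = ⌊7.324⌋ + 1 = 8.

N = 8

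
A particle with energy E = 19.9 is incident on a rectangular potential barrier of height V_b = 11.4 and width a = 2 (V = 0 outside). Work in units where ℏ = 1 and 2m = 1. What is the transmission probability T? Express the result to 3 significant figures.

T = 0.965

E > V_b: inside the barrier k₂ = √(2m(E − V_b))/ℏ = 2.915, k₂a = 5.831.
Matching at both interfaces gives T⁻¹ = 1 + V_b² sin²(k₂a) / [4E(E − V_b)] = 1.037, hence T = 0.965.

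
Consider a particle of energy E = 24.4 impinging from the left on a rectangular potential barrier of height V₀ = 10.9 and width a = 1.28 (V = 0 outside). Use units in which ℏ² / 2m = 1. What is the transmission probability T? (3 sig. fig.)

Above the barrier the interior wavenumber is k₂ = √(2m(E − V₀))/ℏ = 3.674, giving phase k₂a = 4.703.
T = [1 + V₀² sin²(k₂a) / (4E(E − V₀))]⁻¹ = 1/1.090 = 0.917.

T = 0.917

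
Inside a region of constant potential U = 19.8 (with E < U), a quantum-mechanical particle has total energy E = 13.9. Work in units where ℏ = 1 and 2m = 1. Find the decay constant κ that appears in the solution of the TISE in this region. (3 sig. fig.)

κ = 2.43

Since E < U the TISE in this region is ψ'' = κ²ψ with κ = √(2m(U − E))/ℏ.
κ = √(2 × 0.5 × 5.9) = 2.429.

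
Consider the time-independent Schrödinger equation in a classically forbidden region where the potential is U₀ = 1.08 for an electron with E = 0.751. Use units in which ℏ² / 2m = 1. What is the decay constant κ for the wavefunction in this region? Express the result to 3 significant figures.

κ = 0.574

Since E < U₀ the TISE in this region is ψ'' = κ²ψ with κ = √(2m(U₀ − E))/ℏ.
κ = √(2 × 0.5 × 0.329) = 0.5736.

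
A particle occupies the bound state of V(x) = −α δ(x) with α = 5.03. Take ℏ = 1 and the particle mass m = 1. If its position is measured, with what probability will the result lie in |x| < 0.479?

The normalised bound state is ψ = √κ e^{−κ|x|} with κ = mα/ℏ² = 5.030.
P(|x| < d) = ∫_{−d}^{d} κ e^{−2κ|x|} dx = 1 − e^{−2κd} = 1 − e^{−4.819} = 0.9919.

P = 0.992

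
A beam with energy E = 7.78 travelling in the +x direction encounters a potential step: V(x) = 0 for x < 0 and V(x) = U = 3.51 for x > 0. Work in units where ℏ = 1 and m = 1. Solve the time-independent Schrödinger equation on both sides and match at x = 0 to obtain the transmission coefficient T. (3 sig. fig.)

The wavenumbers are k₁ = √(2mE)/ℏ = 3.945 on the left and k₂ = √(2m(E − U))/ℏ = 2.922 on the right.
Continuity of ψ and ψ′ at the step yields the reflection amplitude r = (k₁ − k₂)/(k₁ + k₂) = 0.1489; thus R = |r|² = 0.02216, T = 0.9778.

T = 0.978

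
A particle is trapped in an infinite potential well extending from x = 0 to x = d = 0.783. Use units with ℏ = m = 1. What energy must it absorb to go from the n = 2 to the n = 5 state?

E_n = n²π²ℏ²/(2md²), so ΔE = (5² − 2²) π²ℏ²/(2md²).
ΔE = 21 × π² / (2 × 1 × 0.783²) = 169.0.

ΔE = 169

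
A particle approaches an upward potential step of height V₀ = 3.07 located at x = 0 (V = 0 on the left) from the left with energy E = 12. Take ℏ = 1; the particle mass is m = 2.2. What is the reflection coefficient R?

R = 0.00544

On each side the TISE gives plane waves with k = √(2m(E − V))/ℏ: k₁ = √(2·2.2·12) = 7.266, k₂ = √(2·2.2·8.93) = 6.268.
Matching ψ and ψ′ at x = 0 gives r = (k₁ − k₂)/(k₁ + k₂), so R = r² = 0.005437 and T = 1 − R = 0.9946.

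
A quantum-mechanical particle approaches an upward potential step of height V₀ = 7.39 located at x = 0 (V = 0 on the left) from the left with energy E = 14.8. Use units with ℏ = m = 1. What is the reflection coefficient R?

The wavenumbers are k₁ = √(2mE)/ℏ = 5.441 on the left and k₂ = √(2m(E − V₀))/ℏ = 3.850 on the right.
Matching ψ and ψ′ at x = 0 gives r = (k₁ − k₂)/(k₁ + k₂), so R = r² = 0.02932 and T = 1 − R = 0.9707.

R = 0.0293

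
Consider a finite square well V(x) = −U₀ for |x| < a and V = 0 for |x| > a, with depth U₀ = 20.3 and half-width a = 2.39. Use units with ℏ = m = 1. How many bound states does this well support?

N = 10

The dimensionless depth is z₀ = a√(2mU₀)/ℏ = 2.39 × √(40.60) = 15.23.
A new bound state (alternating even/odd) appears each time z₀ passes a multiple of π/2, so N = ⌊2z₀/π⌋ + 1 = ⌊9.695⌋ + 1 = 10.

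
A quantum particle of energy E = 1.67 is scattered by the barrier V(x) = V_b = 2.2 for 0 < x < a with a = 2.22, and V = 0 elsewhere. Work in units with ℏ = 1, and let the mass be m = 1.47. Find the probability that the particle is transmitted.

T = 0.0114

Since E < V_b the interior solution is evanescent with decay constant κ = √(2m(V_b − E))/ℏ = 1.248.
κa = 2.771, sinh(κa) = 7.957.
Matching ψ, ψ′ at both faces gives T = [1 + V_b² sinh²(κa) / (4E(V_b − E))]⁻¹ = 1/87.56 = 0.0114.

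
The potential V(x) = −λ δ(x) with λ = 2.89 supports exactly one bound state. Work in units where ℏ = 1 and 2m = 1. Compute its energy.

E = -2.09

The bound state is ψ(x) = √κ e^{−κ|x|}. The derivative jump ψ'(0⁺) − ψ'(0⁻) = −(2mλ/ℏ²)ψ(0) fixes κ = mλ/ℏ² = 1.445.
Then E = −ℏ²κ²/(2m) = −mλ²/(2ℏ²) = -2.088.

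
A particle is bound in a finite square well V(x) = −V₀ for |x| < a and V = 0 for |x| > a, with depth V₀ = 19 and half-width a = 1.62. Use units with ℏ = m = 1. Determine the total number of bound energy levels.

Define the well-strength parameter z₀ = (a/ℏ)√(2mV₀) = 1.62 × √(2·1·19) = 9.986.
The even/odd transcendental equations gain one root per π/2 in z₀, giving N = 1 + ⌊2z₀/π⌋ = 1 + ⌊6.358⌋ = 7.

N = 7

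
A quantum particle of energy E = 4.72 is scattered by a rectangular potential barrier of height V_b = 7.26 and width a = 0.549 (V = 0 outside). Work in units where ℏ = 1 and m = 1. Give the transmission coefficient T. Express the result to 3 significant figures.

T = 0.268

E < V_b: inside the barrier ψ ∝ e^{±κx} with κ = √(2m(V_b − E))/ℏ = 2.254.
κa = 1.237, sinh(κa) = 1.578.
Matching ψ, ψ′ at both faces gives T = [1 + V_b² sinh²(κa) / (4E(V_b − E))]⁻¹ = 1/3.738 = 0.268.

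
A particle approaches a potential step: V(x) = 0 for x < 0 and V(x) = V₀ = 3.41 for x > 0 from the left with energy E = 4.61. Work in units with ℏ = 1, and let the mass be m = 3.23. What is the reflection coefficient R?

R = 0.105

On each side the TISE gives plane waves with k = √(2m(E − V))/ℏ: k₁ = √(2·3.23·4.61) = 5.457, k₂ = √(2·3.23·1.2) = 2.784.
Matching ψ and ψ′ at x = 0 gives r = (k₁ − k₂)/(k₁ + k₂), so R = r² = 0.1052 and T = 1 − R = 0.8948.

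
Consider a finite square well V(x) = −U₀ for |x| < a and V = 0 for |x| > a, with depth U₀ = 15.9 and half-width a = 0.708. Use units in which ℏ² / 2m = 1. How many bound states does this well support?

N = 2

The dimensionless depth is z₀ = a√(2mU₀)/ℏ = 0.708 × √(15.90) = 2.823.
A new bound state (alternating even/odd) appears each time z₀ passes a multiple of π/2, so N = ⌊2z₀/π⌋ + 1 = ⌊1.797⌋ + 1 = 2.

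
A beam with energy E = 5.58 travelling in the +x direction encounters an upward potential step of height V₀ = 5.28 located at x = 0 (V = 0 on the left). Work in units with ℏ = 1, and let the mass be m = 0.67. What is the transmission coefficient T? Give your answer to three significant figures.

The wavenumbers are k₁ = √(2mE)/ℏ = 2.734 on the left and k₂ = √(2m(E − V₀))/ℏ = 0.6340 on the right.
Continuity of ψ and ψ′ at the step yields the reflection amplitude r = (k₁ − k₂)/(k₁ + k₂) = 0.6235; thus R = |r|² = 0.3888, T = 0.6112.

T = 0.611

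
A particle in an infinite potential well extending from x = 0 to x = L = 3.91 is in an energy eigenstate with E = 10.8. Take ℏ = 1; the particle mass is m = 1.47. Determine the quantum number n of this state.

For an infinite well E_n = n²π²ℏ²/(2mL²), so n = (L/πℏ)√(2mE).
n = (3.91/π) × √(2 × 1.47 × 10.8) = 7.013 → n = 7.

n = 7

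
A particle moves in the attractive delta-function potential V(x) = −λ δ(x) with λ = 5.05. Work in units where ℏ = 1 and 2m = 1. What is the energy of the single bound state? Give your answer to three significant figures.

The bound state is ψ(x) = √κ e^{−κ|x|}. The derivative jump ψ'(0⁺) − ψ'(0⁻) = −(2mλ/ℏ²)ψ(0) fixes κ = mλ/ℏ² = 2.525.
Then E = −ℏ²κ²/(2m) = −mλ²/(2ℏ²) = -6.376.

E = -6.38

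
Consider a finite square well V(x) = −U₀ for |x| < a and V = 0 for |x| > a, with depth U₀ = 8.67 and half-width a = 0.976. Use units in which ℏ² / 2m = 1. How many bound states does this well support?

The dimensionless depth is z₀ = a√(2mU₀)/ℏ = 0.976 × √(8.670) = 2.874.
A new bound state (alternating even/odd) appears each time z₀ passes a multiple of π/2, so N = ⌊2z₀/π⌋ + 1 = ⌊1.830⌋ + 1 = 2.

N = 2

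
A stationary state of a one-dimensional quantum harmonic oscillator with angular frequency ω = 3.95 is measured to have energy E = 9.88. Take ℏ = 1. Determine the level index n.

Invert E_n = (n + ½)ℏω: n = E/ℏω − ½ = 2.001, so n = 2.

n = 2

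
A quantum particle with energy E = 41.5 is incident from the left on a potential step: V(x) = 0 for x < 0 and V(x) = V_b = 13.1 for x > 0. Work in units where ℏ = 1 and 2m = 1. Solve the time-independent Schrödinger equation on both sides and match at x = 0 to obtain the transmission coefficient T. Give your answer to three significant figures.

The wavenumbers are k₁ = √(2mE)/ℏ = 6.442 on the left and k₂ = √(2m(E − V_b))/ℏ = 5.329 on the right.
Matching ψ and ψ′ at x = 0 gives r = (k₁ − k₂)/(k₁ + k₂), so R = r² = 0.008938 and T = 1 − R = 0.9911.

T = 0.991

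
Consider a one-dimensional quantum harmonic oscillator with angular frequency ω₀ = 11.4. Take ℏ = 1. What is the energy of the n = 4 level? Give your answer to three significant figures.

Using E_n = (n + ½)ℏω₀: E_4 = 4.5 × 11.4 = 51.30.

E = 51.3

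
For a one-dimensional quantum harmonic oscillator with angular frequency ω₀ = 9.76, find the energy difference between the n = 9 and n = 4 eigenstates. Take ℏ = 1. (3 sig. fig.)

E_n = ℏω₀(n + ½), so ΔE = (9 − 4) ℏω₀ = 5 × 9.76 = 48.80.

ΔE = 48.8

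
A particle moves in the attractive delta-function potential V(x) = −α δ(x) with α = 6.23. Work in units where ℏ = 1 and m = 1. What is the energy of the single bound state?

For x ≠ 0 the bound state is ψ ∝ e^{−κ|x|}; integrating the TISE across the delta gives the cusp condition 2κ = 2mα/ℏ², so κ = 6.230.
Then E = −ℏ²κ²/(2m) = −mα²/(2ℏ²) = -19.41.

E = -19.4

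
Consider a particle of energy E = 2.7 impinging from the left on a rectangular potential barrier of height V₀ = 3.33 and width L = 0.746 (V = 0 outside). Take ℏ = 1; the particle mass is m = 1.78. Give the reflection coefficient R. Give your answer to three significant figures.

Since E < V₀ the interior solution is evanescent with decay constant κ = √(2m(V₀ − E))/ℏ = 1.498.
κL = 1.117, sinh(κL) = 1.365.
The exact tunnelling result is T⁻¹ = 1 + V₀² sinh²(κL) / [4E(V₀ − E)] = 4.035, so T = 0.248.
R = 1 − T = 0.752.

R = 0.752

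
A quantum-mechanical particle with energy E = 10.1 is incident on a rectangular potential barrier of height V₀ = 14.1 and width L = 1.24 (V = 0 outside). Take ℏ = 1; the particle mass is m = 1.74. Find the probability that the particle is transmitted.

T = 0.000312

E < V₀: inside the barrier ψ ∝ e^{±κx} with κ = √(2m(V₀ − E))/ℏ = 3.731.
κL = 4.626, sinh(κL) = 51.07.
Matching ψ, ψ′ at both faces gives T = [1 + V₀² sinh²(κL) / (4E(V₀ − E))]⁻¹ = 1/3209 = 0.000312.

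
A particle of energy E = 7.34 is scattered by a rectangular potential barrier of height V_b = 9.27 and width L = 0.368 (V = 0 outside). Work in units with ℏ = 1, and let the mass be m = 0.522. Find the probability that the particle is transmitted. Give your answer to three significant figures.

E < V_b: inside the barrier ψ ∝ e^{±κx} with κ = √(2m(V_b − E))/ℏ = 1.419.
κL = 0.5224, sinh(κL) = 0.5465.
The exact tunnelling result is T⁻¹ = 1 + V_b² sinh²(κL) / [4E(V_b − E)] = 1.453, so T = 0.688.

T = 0.688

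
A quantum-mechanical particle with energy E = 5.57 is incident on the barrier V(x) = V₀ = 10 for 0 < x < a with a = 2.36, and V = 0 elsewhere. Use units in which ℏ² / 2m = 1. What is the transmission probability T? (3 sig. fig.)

Since E < V₀ the interior solution is evanescent with decay constant κ = √(2m(V₀ − E))/ℏ = 2.105.
κa = 4.967, sinh(κa) = 71.81.
The exact tunnelling result is T⁻¹ = 1 + V₀² sinh²(κa) / [4E(V₀ − E)] = 5226, so T = 0.000191.

T = 0.000191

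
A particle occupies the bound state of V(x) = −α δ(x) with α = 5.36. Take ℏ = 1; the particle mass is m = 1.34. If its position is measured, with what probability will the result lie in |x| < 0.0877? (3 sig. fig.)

The normalised bound state is ψ = √κ e^{−κ|x|} with κ = mα/ℏ² = 7.182.
P(|x| < d) = ∫_{−d}^{d} κ e^{−2κ|x|} dx = 1 − e^{−2κd} = 1 − e^{−1.260} = 0.7163.

P = 0.716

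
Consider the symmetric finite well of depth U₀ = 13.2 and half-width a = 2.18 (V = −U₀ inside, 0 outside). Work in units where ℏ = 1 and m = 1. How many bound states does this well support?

The dimensionless depth is z₀ = a√(2mU₀)/ℏ = 2.18 × √(26.40) = 11.20.
The even/odd transcendental equations gain one root per π/2 in z₀, giving N = 1 + ⌊2z₀/π⌋ = 1 + ⌊7.131⌋ = 8.

N = 8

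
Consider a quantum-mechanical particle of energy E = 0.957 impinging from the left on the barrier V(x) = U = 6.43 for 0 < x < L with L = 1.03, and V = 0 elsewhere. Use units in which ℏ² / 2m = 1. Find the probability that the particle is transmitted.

T = 0.0164

E < U: inside the barrier ψ ∝ e^{±κx} with κ = √(2m(U − E))/ℏ = 2.339.
κL = 2.410, sinh(κL) = 5.520.
Matching ψ, ψ′ at both faces gives T = [1 + U² sinh²(κL) / (4E(U − E))]⁻¹ = 1/61.13 = 0.0164.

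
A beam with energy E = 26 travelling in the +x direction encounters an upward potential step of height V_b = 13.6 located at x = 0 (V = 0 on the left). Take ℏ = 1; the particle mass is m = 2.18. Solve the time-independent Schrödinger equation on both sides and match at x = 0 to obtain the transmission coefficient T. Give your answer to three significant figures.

On each side the TISE gives plane waves with k = √(2m(E − V))/ℏ: k₁ = √(2·2.18·26) = 10.65, k₂ = √(2·2.18·12.4) = 7.353.
Continuity of ψ and ψ′ at the step yields the reflection amplitude r = (k₁ − k₂)/(k₁ + k₂) = 0.1830; thus R = |r|² = 0.03349, T = 0.9665.

T = 0.967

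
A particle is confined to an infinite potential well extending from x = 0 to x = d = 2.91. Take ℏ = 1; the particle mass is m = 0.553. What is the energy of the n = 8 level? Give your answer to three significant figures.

E = 67.4

Requiring ψ(0) = ψ(d) = 0 quantises k = nπ/d, hence E_n = ℏ²k²/2m = n²π²ℏ²/(2md²).
E_8 = 8² × π² / (2 × 0.553 × 2.91²) = 67.44.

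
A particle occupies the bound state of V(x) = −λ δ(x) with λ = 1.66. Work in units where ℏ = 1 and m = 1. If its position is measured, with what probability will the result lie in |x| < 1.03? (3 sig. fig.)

P = 0.967

The normalised bound state is ψ = √κ e^{−κ|x|} with κ = mλ/ℏ² = 1.660.
P(|x| < d) = ∫_{−d}^{d} κ e^{−2κ|x|} dx = 1 − e^{−2κd} = 1 − e^{−3.420} = 0.9673.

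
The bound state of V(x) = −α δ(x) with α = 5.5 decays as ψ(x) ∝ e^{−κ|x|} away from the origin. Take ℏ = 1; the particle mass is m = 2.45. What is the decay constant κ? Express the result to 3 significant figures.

Integrating the TISE across x = 0 gives the cusp condition ψ'(0⁺) − ψ'(0⁻) = −(2mα/ℏ²)ψ(0).
With ψ ∝ e^{−κ|x|} this yields −2κ = −2mα/ℏ², so κ = mα/ℏ² = 13.48.

κ = 13.5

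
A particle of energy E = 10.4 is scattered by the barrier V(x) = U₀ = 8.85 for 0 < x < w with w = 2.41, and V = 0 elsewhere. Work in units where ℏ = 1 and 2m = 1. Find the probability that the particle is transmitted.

T = 0.977

E > U₀: inside the barrier k₂ = √(2m(E − U₀))/ℏ = 1.245, k₂w = 3.000.
T = [1 + U₀² sin²(k₂w) / (4E(E − U₀))]⁻¹ = 1/1.024 = 0.977.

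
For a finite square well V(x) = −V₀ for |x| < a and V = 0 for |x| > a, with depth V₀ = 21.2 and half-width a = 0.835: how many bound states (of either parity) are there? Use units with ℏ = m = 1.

Define the well-strength parameter z₀ = (a/ℏ)√(2mV₀) = 0.835 × √(2·1·21.2) = 5.437.
A new bound state (alternating even/odd) appears each time z₀ passes a multiple of π/2, so N = ⌊2z₀/π⌋ + 1 = ⌊3.461⌋ + 1 = 4.

N = 4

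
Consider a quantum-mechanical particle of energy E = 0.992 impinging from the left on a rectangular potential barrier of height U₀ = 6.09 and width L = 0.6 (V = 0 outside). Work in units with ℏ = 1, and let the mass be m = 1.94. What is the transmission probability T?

T = 0.0105

Since E < U₀ the interior solution is evanescent with decay constant κ = √(2m(U₀ − E))/ℏ = 4.447.
κL = 2.668, sinh(κL) = 7.174.
Matching ψ, ψ′ at both faces gives T = [1 + U₀² sinh²(κL) / (4E(U₀ − E))]⁻¹ = 1/95.37 = 0.0105.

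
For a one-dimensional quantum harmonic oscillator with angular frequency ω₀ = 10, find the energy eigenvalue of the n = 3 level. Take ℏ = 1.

Using E_n = (n + ½)ℏω₀: E_3 = 3.5 × 10 = 35.00.

E = 35.0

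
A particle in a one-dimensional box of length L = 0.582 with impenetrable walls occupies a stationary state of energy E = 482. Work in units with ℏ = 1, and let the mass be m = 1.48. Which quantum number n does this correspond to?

n = 7

From E_n = n²π²ℏ²/(2mL²) invert to n = √(2mL²E)/(πℏ).
n = (0.582/π) × √(2 × 1.48 × 482) = 6.997 → n = 7.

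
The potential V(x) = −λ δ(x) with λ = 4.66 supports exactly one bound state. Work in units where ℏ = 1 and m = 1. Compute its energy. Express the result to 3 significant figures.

E = -10.9

The bound state is ψ(x) = √κ e^{−κ|x|}. The derivative jump ψ'(0⁺) − ψ'(0⁻) = −(2mλ/ℏ²)ψ(0) fixes κ = mλ/ℏ² = 4.660.
Then E = −ℏ²κ²/(2m) = −mλ²/(2ℏ²) = -10.86.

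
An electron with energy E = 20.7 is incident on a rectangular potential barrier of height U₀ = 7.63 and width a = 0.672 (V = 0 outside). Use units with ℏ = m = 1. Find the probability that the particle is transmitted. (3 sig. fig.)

T = 0.995

Above the barrier the interior wavenumber is k₂ = √(2m(E − U₀))/ℏ = 5.113, giving phase k₂a = 3.436.
Matching at both interfaces gives T⁻¹ = 1 + U₀² sin²(k₂a) / [4E(E − U₀)] = 1.005, hence T = 0.995.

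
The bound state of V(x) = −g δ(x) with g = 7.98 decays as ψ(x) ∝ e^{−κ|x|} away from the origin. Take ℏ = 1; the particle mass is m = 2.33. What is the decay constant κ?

Integrate −(ℏ²/2m)ψ'' − gδ(x)ψ = Eψ from −ε to +ε: the ψ'' term gives ψ'(0⁺) − ψ'(0⁻) and the δ term gives −(2mg/ℏ²)ψ(0).
With ψ ∝ e^{−κ|x|} this yields −2κ = −2mg/ℏ², so κ = mg/ℏ² = 18.59.

κ = 18.6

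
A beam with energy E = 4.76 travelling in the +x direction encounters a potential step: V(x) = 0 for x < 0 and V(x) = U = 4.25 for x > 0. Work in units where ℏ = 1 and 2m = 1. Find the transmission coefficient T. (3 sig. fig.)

T = 0.743

The wavenumbers are k₁ = √(2mE)/ℏ = 2.182 on the left and k₂ = √(2m(E − U))/ℏ = 0.7141 on the right.
Continuity of ψ and ψ′ at the step yields the reflection amplitude r = (k₁ − k₂)/(k₁ + k₂) = 0.5068; thus R = |r|² = 0.2568, T = 0.7432.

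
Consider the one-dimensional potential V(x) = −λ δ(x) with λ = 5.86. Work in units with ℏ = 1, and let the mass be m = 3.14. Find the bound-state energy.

For x ≠ 0 the bound state is ψ ∝ e^{−κ|x|}; integrating the TISE across the delta gives the cusp condition 2κ = 2mλ/ℏ², so κ = 18.40.
Then E = −ℏ²κ²/(2m) = −mλ²/(2ℏ²) = -53.91.

E = -53.9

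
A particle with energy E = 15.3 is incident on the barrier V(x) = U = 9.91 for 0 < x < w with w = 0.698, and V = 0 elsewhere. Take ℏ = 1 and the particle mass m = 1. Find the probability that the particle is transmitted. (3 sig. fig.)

Above the barrier the interior wavenumber is k₂ = √(2m(E − U))/ℏ = 3.283, giving phase k₂w = 2.292.
T = [1 + U² sin²(k₂w) / (4E(E − U))]⁻¹ = 1/1.168 = 0.856.

T = 0.856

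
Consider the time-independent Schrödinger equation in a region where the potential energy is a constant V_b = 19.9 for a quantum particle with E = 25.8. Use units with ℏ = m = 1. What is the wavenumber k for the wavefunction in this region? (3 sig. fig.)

With E > V_b the solution is oscillatory, ψ ∝ e^{±ikx} with k = √(2m(E − V_b))/ℏ.
k = √(2 × 1 × 5.9) = 3.435.

k = 3.44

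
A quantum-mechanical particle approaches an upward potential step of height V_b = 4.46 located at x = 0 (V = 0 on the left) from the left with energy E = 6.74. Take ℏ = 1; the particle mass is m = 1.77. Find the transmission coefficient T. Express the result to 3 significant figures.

The wavenumbers are k₁ = √(2mE)/ℏ = 4.885 on the left and k₂ = √(2m(E − V_b))/ℏ = 2.841 on the right.
Continuity of ψ and ψ′ at the step yields the reflection amplitude r = (k₁ − k₂)/(k₁ + k₂) = 0.2645; thus R = |r|² = 0.06998, T = 0.9300.

T = 0.930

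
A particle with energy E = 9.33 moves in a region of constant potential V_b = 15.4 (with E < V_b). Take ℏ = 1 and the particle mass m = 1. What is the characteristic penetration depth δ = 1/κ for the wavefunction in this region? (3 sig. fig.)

δ = 0.287

Since E < V_b the TISE in this region is ψ'' = κ²ψ with κ = √(2m(V_b − E))/ℏ.
κ = √(2 × 1 × 6.07) = 3.484. The penetration depth is δ = 1/κ = 0.287.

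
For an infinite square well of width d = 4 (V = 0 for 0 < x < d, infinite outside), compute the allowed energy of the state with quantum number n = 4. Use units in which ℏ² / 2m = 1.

E = 9.87

Requiring ψ(0) = ψ(d) = 0 quantises k = nπ/d, hence E_n = ℏ²k²/2m = n²π²ℏ²/(2md²).
E_4 = 4² × π² / (2 × 0.5 × 4²) = 9.870.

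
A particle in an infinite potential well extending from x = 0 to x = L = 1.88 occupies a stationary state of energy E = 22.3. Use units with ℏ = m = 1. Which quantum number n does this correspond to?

From E_n = n²π²ℏ²/(2mL²) invert to n = √(2mL²E)/(πℏ).
n = (1.88/π) × √(2 × 1 × 22.3) = 3.996 → n = 4.

n = 4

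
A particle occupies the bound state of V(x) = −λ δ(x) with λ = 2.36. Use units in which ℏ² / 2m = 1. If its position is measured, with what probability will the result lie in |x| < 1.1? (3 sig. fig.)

P = 0.925

The normalised bound state is ψ = √κ e^{−κ|x|} with κ = mλ/ℏ² = 1.180.
P(|x| < d) = ∫_{−d}^{d} κ e^{−2κ|x|} dx = 1 − e^{−2κd} = 1 − e^{−2.596} = 0.9254.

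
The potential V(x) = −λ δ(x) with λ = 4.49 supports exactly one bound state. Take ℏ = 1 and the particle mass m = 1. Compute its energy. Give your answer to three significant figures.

The bound state is ψ(x) = √κ e^{−κ|x|}. The derivative jump ψ'(0⁺) − ψ'(0⁻) = −(2mλ/ℏ²)ψ(0) fixes κ = mλ/ℏ² = 4.490.
Then E = −ℏ²κ²/(2m) = −mλ²/(2ℏ²) = -10.08.

E = -10.1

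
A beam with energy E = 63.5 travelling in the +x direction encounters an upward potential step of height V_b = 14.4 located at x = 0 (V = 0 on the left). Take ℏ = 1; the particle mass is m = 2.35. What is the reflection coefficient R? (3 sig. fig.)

R = 0.00412

On each side the TISE gives plane waves with k = √(2m(E − V))/ℏ: k₁ = √(2·2.35·63.5) = 17.28, k₂ = √(2·2.35·49.1) = 15.19.
Matching ψ and ψ′ at x = 0 gives r = (k₁ − k₂)/(k₁ + k₂), so R = r² = 0.004123 and T = 1 − R = 0.9959.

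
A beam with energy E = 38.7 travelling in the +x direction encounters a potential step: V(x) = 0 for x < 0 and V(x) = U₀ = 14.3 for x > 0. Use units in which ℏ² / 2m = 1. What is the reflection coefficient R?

On each side the TISE gives plane waves with k = √(2m(E − V))/ℏ: k₁ = √(2·½·38.7) = 6.221, k₂ = √(2·½·24.4) = 4.940.
Continuity of ψ and ψ′ at the step yields the reflection amplitude r = (k₁ − k₂)/(k₁ + k₂) = 0.1148; thus R = |r|² = 0.01318, T = 0.9868.

R = 0.0132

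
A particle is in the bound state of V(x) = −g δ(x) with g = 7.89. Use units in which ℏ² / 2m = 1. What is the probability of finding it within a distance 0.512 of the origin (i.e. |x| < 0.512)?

P = 0.982

The normalised bound state is ψ = √κ e^{−κ|x|} with κ = mg/ℏ² = 3.945.
P(|x| < d) = ∫_{−d}^{d} κ e^{−2κ|x|} dx = 1 − e^{−2κd} = 1 − e^{−4.040} = 0.9824.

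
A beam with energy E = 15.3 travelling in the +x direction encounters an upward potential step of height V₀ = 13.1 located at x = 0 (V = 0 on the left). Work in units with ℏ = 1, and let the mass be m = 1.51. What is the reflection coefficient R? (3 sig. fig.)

R = 0.203

The wavenumbers are k₁ = √(2mE)/ℏ = 6.797 on the left and k₂ = √(2m(E − V₀))/ℏ = 2.578 on the right.
Matching ψ and ψ′ at x = 0 gives r = (k₁ − k₂)/(k₁ + k₂), so R = r² = 0.2026 and T = 1 − R = 0.7974.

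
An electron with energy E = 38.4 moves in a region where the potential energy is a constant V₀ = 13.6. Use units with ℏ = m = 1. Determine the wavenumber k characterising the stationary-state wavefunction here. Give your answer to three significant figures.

k = 7.04

With E > V₀ the solution is oscillatory, ψ ∝ e^{±ikx} with k = √(2m(E − V₀))/ℏ.
k = √(2 × 1 × 24.8) = 7.043.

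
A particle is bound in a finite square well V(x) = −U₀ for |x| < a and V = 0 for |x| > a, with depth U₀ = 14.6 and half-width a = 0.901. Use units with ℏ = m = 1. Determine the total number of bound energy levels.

Define the well-strength parameter z₀ = (a/ℏ)√(2mU₀) = 0.901 × √(2·1·14.6) = 4.869.
A new bound state (alternating even/odd) appears each time z₀ passes a multiple of π/2, so N = ⌊2z₀/π⌋ + 1 = ⌊3.100⌋ + 1 = 4.

N = 4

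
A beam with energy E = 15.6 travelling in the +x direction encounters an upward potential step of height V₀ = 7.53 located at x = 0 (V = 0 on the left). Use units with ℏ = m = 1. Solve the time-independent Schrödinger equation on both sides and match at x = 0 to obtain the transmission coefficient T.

T = 0.973

On each side the TISE gives plane waves with k = √(2m(E − V))/ℏ: k₁ = √(2·1·15.6) = 5.586, k₂ = √(2·1·8.07) = 4.017.
Continuity of ψ and ψ′ at the step yields the reflection amplitude r = (k₁ − k₂)/(k₁ + k₂) = 0.1633; thus R = |r|² = 0.02667, T = 0.9733.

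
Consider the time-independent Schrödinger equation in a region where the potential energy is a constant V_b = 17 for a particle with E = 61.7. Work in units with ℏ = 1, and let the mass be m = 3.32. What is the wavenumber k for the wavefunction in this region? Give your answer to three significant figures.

With E > V_b the solution is oscillatory, ψ ∝ e^{±ikx} with k = √(2m(E − V_b))/ℏ.
k = √(2 × 3.32 × 44.7) = 17.23.

k = 17.2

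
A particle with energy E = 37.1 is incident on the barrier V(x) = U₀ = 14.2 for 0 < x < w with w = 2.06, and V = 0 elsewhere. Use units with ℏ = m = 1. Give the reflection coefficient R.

R = 0.0540

E > U₀: inside the barrier k₂ = √(2m(E − U₀))/ℏ = 6.768, k₂w = 13.94.
T = [1 + U₀² sin²(k₂w) / (4E(E − U₀))]⁻¹ = 1/1.057 = 0.946.
R = 1 − T = 0.0540.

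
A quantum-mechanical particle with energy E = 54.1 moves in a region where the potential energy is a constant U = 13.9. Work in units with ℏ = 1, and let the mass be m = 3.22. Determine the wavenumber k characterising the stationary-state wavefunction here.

With E > U the solution is oscillatory, ψ ∝ e^{±ikx} with k = √(2m(E − U))/ℏ.
k = √(2 × 3.22 × 40.2) = 16.09.

k = 16.1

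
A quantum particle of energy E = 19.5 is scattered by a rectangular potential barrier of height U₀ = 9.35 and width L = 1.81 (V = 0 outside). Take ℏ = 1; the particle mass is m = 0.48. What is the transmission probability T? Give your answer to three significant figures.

T = 0.963

Above the barrier the interior wavenumber is k₂ = √(2m(E − U₀))/ℏ = 3.122, giving phase k₂L = 5.650.
Matching at both interfaces gives T⁻¹ = 1 + U₀² sin²(k₂L) / [4E(E − U₀)] = 1.039, hence T = 0.963.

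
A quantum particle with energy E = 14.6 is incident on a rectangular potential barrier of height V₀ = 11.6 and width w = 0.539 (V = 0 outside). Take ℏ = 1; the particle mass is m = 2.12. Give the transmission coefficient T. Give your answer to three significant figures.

E > V₀: inside the barrier k₂ = √(2m(E − V₀))/ℏ = 3.567, k₂w = 1.922.
Matching at both interfaces gives T⁻¹ = 1 + V₀² sin²(k₂w) / [4E(E − V₀)] = 1.677, hence T = 0.596.

T = 0.596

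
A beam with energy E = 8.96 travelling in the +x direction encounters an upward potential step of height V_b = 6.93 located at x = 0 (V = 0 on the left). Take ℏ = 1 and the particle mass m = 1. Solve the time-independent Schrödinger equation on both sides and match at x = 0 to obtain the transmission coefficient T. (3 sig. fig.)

On each side the TISE gives plane waves with k = √(2m(E − V))/ℏ: k₁ = √(2·1·8.96) = 4.233, k₂ = √(2·1·2.03) = 2.015.
Matching ψ and ψ′ at x = 0 gives r = (k₁ − k₂)/(k₁ + k₂), so R = r² = 0.1260 and T = 1 − R = 0.8740.

T = 0.874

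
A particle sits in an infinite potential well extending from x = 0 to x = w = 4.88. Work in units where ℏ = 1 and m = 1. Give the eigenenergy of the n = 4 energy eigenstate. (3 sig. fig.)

E = 3.32

Requiring ψ(0) = ψ(w) = 0 quantises k = nπ/w, hence E_n = ℏ²k²/2m = n²π²ℏ²/(2mw²).
E_4 = 4² × π² / (2 × 1 × 4.88²) = 3.316.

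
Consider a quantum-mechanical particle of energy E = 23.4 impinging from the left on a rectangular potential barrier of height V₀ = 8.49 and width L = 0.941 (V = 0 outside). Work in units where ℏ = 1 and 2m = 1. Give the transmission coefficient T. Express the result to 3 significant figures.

T = 0.989

Above the barrier the interior wavenumber is k₂ = √(2m(E − V₀))/ℏ = 3.861, giving phase k₂L = 3.634.
T = [1 + V₀² sin²(k₂L) / (4E(E − V₀))]⁻¹ = 1/1.012 = 0.989.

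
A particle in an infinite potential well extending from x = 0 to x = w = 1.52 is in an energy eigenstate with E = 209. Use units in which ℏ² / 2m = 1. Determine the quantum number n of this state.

For an infinite well E_n = n²π²ℏ²/(2mw²), so n = (w/πℏ)√(2mE).
n = (1.52/π) × √(2 × 0.5 × 209) = 6.995 → n = 7.

n = 7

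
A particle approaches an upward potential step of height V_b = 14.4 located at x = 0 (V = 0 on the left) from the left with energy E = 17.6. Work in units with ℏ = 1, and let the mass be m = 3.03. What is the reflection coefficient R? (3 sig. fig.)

R = 0.162

The wavenumbers are k₁ = √(2mE)/ℏ = 10.33 on the left and k₂ = √(2m(E − V_b))/ℏ = 4.404 on the right.
Matching ψ and ψ′ at x = 0 gives r = (k₁ − k₂)/(k₁ + k₂), so R = r² = 0.1617 and T = 1 − R = 0.8383.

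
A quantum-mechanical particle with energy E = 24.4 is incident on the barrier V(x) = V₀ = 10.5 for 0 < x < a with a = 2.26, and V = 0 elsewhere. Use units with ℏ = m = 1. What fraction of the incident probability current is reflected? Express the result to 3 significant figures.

R = 0.0289

E > V₀: inside the barrier k₂ = √(2m(E − V₀))/ℏ = 5.273, k₂a = 11.92.
Matching at both interfaces gives T⁻¹ = 1 + V₀² sin²(k₂a) / [4E(E − V₀)] = 1.030, hence T = 0.971.
R = 1 − T = 0.0289.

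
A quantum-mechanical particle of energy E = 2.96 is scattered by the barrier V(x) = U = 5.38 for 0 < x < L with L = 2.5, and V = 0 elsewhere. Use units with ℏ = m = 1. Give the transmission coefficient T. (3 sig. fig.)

Since E < U the interior solution is evanescent with decay constant κ = √(2m(U − E))/ℏ = 2.200.
κL = 5.500, sinh(κL) = 122.3.
Matching ψ, ψ′ at both faces gives T = [1 + U² sinh²(κL) / (4E(U − E))]⁻¹ = 1/15120 = 0.0000661.

T = 0.0000661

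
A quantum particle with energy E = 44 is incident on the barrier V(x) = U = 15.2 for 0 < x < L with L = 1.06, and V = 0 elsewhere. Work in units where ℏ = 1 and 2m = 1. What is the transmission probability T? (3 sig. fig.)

E > U: inside the barrier k₂ = √(2m(E − U))/ℏ = 5.367, k₂L = 5.689.
T = [1 + U² sin²(k₂L) / (4E(E − U))]⁻¹ = 1/1.014 = 0.986.

T = 0.986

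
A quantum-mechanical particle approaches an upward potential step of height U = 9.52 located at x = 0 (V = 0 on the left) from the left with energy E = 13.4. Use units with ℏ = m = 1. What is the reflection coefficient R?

On each side the TISE gives plane waves with k = √(2m(E − V))/ℏ: k₁ = √(2·1·13.4) = 5.177, k₂ = √(2·1·3.88) = 2.786.
Continuity of ψ and ψ′ at the step yields the reflection amplitude r = (k₁ − k₂)/(k₁ + k₂) = 0.3003; thus R = |r|² = 0.09018, T = 0.9098.

R = 0.0902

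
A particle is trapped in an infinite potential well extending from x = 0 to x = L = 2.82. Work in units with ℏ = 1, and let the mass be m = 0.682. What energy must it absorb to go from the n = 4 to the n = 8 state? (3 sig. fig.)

E_n = n²π²ℏ²/(2mL²), so ΔE = (8² − 4²) π²ℏ²/(2mL²).
ΔE = 48 × π² / (2 × 0.682 × 2.82²) = 43.67.

ΔE = 43.7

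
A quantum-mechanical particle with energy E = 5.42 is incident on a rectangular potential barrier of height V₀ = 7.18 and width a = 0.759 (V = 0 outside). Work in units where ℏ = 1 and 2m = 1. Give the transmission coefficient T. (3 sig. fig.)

T = 0.345

E < V₀: inside the barrier ψ ∝ e^{±κx} with κ = √(2m(V₀ − E))/ℏ = 1.327.
κa = 1.007, sinh(κa) = 1.186.
The exact tunnelling result is T⁻¹ = 1 + V₀² sinh²(κa) / [4E(V₀ − E)] = 2.900, so T = 0.345.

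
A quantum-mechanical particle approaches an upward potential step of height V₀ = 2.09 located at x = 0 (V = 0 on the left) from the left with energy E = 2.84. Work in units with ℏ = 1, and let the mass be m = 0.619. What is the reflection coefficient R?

R = 0.103

On each side the TISE gives plane waves with k = √(2m(E − V))/ℏ: k₁ = √(2·0.619·2.84) = 1.875, k₂ = √(2·0.619·0.75) = 0.9636.
Matching ψ and ψ′ at x = 0 gives r = (k₁ − k₂)/(k₁ + k₂), so R = r² = 0.1031 and T = 1 − R = 0.8969.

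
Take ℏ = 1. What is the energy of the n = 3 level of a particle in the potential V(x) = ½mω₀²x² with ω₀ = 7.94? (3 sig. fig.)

The oscillator eigenvalues are E_n = ℏω₀(n + ½), so E_3 = 7.94 × 3.5 = 27.79.

E = 27.8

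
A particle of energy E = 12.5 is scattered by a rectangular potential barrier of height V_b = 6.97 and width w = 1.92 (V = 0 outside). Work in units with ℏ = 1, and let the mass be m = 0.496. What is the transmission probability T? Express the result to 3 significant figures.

Above the barrier the interior wavenumber is k₂ = √(2m(E − V_b))/ℏ = 2.342, giving phase k₂w = 4.497.
T = [1 + V_b² sin²(k₂w) / (4E(E − V_b))]⁻¹ = 1/1.168 = 0.856.

T = 0.856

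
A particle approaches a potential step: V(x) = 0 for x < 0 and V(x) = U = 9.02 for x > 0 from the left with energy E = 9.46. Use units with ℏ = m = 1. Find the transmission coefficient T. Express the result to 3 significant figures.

On each side the TISE gives plane waves with k = √(2m(E − V))/ℏ: k₁ = √(2·1·9.46) = 4.350, k₂ = √(2·1·0.44) = 0.9381.
Matching ψ and ψ′ at x = 0 gives r = (k₁ − k₂)/(k₁ + k₂), so R = r² = 0.4163 and T = 1 − R = 0.5837.

T = 0.584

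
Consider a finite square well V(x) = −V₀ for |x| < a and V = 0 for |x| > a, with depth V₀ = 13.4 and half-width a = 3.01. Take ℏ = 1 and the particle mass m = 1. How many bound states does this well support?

Define the well-strength parameter z₀ = (a/ℏ)√(2mV₀) = 3.01 × √(2·1·13.4) = 15.58.
The even/odd transcendental equations gain one root per π/2 in z₀, giving N = 1 + ⌊2z₀/π⌋ = 1 + ⌊9.920⌋ = 10.

N = 10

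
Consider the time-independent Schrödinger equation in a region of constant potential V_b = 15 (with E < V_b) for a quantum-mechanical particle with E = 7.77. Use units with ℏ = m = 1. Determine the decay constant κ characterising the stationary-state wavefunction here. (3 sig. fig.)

Since E < V_b the TISE in this region is ψ'' = κ²ψ with κ = √(2m(V_b − E))/ℏ.
κ = √(2 × 1 × 7.23) = 3.803.

κ = 3.80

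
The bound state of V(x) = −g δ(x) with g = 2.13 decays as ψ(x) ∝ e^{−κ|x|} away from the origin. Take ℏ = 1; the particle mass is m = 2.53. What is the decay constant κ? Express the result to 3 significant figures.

κ = 5.39

Integrate −(ℏ²/2m)ψ'' − gδ(x)ψ = Eψ from −ε to +ε: the ψ'' term gives ψ'(0⁺) − ψ'(0⁻) and the δ term gives −(2mg/ℏ²)ψ(0).
With ψ ∝ e^{−κ|x|} this yields −2κ = −2mg/ℏ², so κ = mg/ℏ² = 5.389.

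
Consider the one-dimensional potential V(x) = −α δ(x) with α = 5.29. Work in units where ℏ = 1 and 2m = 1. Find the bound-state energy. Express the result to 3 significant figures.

E = -7.00

The bound state is ψ(x) = √κ e^{−κ|x|}. The derivative jump ψ'(0⁺) − ψ'(0⁻) = −(2mα/ℏ²)ψ(0) fixes κ = mα/ℏ² = 2.645.
Then E = −ℏ²κ²/(2m) = −mα²/(2ℏ²) = -6.996.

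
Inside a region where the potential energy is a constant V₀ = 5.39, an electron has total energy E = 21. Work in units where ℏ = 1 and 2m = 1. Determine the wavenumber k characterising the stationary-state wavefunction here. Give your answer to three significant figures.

k = 3.95

With E > V₀ the solution is oscillatory, ψ ∝ e^{±ikx} with k = √(2m(E − V₀))/ℏ.
k = √(2 × 0.5 × 15.61) = 3.951.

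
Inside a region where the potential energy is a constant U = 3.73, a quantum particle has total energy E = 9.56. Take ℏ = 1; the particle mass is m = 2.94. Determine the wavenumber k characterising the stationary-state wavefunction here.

With E > U the solution is oscillatory, ψ ∝ e^{±ikx} with k = √(2m(E − U))/ℏ.
k = √(2 × 2.94 × 5.83) = 5.855.

k = 5.85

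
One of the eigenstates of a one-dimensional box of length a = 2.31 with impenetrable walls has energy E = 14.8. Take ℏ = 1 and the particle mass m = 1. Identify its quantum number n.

n = 4

For an infinite well E_n = n²π²ℏ²/(2ma²), so n = (a/πℏ)√(2mE).
n = (2.31/π) × √(2 × 1 × 14.8) = 4.000 → n = 4.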